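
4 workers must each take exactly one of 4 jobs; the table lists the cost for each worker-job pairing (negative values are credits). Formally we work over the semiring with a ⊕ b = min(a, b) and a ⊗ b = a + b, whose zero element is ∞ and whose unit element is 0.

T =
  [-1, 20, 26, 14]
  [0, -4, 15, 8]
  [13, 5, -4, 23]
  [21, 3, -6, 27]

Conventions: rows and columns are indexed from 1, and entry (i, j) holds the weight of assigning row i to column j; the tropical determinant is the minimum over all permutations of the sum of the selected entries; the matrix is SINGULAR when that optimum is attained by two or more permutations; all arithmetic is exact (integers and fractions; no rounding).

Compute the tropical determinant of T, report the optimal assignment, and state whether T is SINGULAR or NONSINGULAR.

σ = (1, 2, 3, 4): (-1) + (-4) + (-4) + 27 = 18
σ = (1, 2, 4, 3): (-1) + (-4) + 23 + (-6) = 12
σ = (1, 3, 2, 4): (-1) + 15 + 5 + 27 = 46
σ = (1, 3, 4, 2): (-1) + 15 + 23 + 3 = 40
σ = (1, 4, 2, 3): (-1) + 8 + 5 + (-6) = 6
σ = (1, 4, 3, 2): (-1) + 8 + (-4) + 3 = 6
σ = (2, 1, 3, 4): 20 + 0 + (-4) + 27 = 43
σ = (2, 1, 4, 3): 20 + 0 + 23 + (-6) = 37
σ = (2, 3, 1, 4): 20 + 15 + 13 + 27 = 75
σ = (2, 3, 4, 1): 20 + 15 + 23 + 21 = 79
σ = (2, 4, 1, 3): 20 + 8 + 13 + (-6) = 35
σ = (2, 4, 3, 1): 20 + 8 + (-4) + 21 = 45
σ = (3, 1, 2, 4): 26 + 0 + 5 + 27 = 58
σ = (3, 1, 4, 2): 26 + 0 + 23 + 3 = 52
σ = (3, 2, 1, 4): 26 + (-4) + 13 + 27 = 62
σ = (3, 2, 4, 1): 26 + (-4) + 23 + 21 = 66
σ = (3, 4, 1, 2): 26 + 8 + 13 + 3 = 50
σ = (3, 4, 2, 1): 26 + 8 + 5 + 21 = 60
σ = (4, 1, 2, 3): 14 + 0 + 5 + (-6) = 13
σ = (4, 1, 3, 2): 14 + 0 + (-4) + 3 = 13
σ = (4, 2, 1, 3): 14 + (-4) + 13 + (-6) = 17
σ = (4, 2, 3, 1): 14 + (-4) + (-4) + 21 = 27
σ = (4, 3, 1, 2): 14 + 15 + 13 + 3 = 45
σ = (4, 3, 2, 1): 14 + 15 + 5 + 21 = 55
Optimal value attained by: σ = (1, 4, 2, 3).
Answer: det⊕(T) = 6; verdict: SINGULAR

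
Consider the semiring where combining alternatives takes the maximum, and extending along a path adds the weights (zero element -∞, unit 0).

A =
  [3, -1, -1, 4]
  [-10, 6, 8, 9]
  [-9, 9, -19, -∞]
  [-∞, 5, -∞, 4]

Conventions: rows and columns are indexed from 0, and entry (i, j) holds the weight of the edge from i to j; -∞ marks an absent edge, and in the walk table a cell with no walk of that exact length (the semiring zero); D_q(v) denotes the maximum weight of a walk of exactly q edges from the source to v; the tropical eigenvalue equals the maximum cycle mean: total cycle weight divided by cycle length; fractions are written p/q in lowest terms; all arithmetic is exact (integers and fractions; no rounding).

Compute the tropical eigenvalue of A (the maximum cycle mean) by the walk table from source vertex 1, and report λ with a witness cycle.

q=0: [-∞, 0, -∞, -∞]
q=1: [-10, 6, 8, 9]
q=2: [-1, 17, 14, 15]
q=3: [7, 23, 25, 26]
q=4: [16, 34, 31, 32]
Optimal cycle mean attained by: cycle 1->2->1, total 8 + 9, length 2.
Answer: λ = 17/2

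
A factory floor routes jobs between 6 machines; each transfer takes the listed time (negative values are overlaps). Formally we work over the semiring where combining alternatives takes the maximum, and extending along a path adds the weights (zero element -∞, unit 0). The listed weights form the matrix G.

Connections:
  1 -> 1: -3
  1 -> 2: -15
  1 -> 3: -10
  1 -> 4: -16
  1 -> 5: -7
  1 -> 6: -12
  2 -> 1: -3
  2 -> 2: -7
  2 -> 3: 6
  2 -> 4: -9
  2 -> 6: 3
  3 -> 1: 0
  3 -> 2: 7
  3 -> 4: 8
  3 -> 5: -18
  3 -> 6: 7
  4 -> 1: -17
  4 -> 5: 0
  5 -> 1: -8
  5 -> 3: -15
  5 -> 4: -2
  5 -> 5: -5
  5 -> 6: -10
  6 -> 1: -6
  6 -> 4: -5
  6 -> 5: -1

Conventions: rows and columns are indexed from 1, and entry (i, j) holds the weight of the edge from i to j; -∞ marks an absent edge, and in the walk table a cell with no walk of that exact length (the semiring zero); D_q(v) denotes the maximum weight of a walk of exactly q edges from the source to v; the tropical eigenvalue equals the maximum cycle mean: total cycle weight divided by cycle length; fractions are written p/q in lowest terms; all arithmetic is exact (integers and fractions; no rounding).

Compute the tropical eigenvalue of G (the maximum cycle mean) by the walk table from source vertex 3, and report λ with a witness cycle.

q=0: [-∞, -∞, 0, -∞, -∞, -∞]
q=1: [0, 7, -∞, 8, -18, 7]
q=2: [4, 0, 13, 2, 8, 10]
q=3: [13, 20, 6, 21, 9, 20]
q=4: [17, 13, 26, 15, 21, 23]
q=5: [26, 33, 19, 34, 22, 33]
q=6: [30, 26, 39, 28, 34, 36]
Optimal cycle mean attained by: cycle 2->3->2, total 6 + 7, length 2.
Answer: λ = 13/2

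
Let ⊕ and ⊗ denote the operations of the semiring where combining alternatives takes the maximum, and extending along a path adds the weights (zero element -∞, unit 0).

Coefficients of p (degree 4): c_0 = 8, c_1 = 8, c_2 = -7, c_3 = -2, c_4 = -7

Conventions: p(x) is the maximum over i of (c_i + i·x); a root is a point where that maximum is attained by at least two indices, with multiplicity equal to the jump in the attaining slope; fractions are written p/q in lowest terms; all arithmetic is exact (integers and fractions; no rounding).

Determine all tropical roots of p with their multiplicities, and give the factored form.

hull edge (i=0, c=8) to (i=1, c=8): slope 0, span 1
hull edge (i=1, c=8) to (i=4, c=-7): slope -5, span 3
Factored form: p(x) = -7 ⊗ (x ⊕ 0) ⊗ (x ⊕ 5) ⊗ (x ⊕ 5) ⊗ (x ⊕ 5)
Answer: roots = 0 (mult 1), 5 (mult 3)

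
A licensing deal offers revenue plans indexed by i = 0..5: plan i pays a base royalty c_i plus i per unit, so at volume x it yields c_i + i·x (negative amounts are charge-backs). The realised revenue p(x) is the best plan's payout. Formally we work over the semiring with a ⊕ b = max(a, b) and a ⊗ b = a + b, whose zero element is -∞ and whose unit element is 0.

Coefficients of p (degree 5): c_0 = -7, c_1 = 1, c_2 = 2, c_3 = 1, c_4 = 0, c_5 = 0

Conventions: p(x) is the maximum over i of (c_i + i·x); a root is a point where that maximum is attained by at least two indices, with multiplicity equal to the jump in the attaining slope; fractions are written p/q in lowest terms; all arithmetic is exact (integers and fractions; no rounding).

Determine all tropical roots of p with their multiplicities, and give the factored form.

hull edge (i=0, c=-7) to (i=1, c=1): slope 8, span 1
hull edge (i=1, c=1) to (i=2, c=2): slope 1, span 1
hull edge (i=2, c=2) to (i=5, c=0): slope -2/3, span 3
Factored form: p(x) = 0 ⊗ (x ⊕ (-8)) ⊗ (x ⊕ (-1)) ⊗ (x ⊕ 2/3) ⊗ (x ⊕ 2/3) ⊗ (x ⊕ 2/3)
Answer: roots = -8 (mult 1), -1 (mult 1), 2/3 (mult 3)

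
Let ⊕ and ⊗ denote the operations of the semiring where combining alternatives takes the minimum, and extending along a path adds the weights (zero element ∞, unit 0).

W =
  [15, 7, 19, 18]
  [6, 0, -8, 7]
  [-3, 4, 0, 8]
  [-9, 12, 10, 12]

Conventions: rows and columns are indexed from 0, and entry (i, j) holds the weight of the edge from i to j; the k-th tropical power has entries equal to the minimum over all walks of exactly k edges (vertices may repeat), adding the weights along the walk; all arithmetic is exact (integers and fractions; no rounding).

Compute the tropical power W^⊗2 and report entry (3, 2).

W^⊗2:
  [9, 7, -1, 14]
  [-11, -4, -8, 0]
  [-3, 4, -4, 8]
  [3, -2, 4, 9]
Key observation: the optimum is the walk 3->1->2, with weight 12 + (-8) = 4.
Optimal value attained by: walk 3->1->2.
Answer: (W^⊗2)[3][2] = 4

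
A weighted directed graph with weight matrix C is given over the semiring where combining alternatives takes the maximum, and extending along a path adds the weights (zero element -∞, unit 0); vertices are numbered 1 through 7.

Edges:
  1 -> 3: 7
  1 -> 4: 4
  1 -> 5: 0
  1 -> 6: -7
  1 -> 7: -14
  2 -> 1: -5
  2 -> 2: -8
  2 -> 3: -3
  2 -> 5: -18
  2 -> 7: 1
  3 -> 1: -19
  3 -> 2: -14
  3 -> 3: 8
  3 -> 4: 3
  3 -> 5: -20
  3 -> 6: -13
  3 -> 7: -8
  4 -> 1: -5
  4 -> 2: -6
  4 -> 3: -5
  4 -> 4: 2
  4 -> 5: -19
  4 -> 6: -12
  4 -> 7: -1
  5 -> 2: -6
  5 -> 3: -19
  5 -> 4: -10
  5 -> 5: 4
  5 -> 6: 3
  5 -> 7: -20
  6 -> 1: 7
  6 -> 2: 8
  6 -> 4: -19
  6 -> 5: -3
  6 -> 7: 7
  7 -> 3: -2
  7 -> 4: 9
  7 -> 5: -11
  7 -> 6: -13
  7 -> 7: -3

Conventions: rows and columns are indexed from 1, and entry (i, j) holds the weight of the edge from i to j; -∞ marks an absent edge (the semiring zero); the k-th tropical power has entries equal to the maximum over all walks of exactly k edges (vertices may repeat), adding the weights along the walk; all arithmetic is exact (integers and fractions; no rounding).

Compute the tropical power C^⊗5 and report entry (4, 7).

C^⊗2:
  [0, 1, 15, 10, 4, 3, 3]
  [-13, -16, 5, 10, -5, -12, -2]
  [-2, -3, 16, 11, -12, -5, 2]
  [-3, -4, 3, 8, -5, -10, 1]
  [10, 11, -9, -6, 8, 7, 10]
  [3, 0, 14, 16, 7, 0, 9]
  [4, 3, 6, 11, -7, -3, 8]
C^⊗3:
  [10, 11, 23, 18, 8, 7, 10]
  [5, 4, 13, 12, -1, -2, 9]
  [6, 5, 24, 19, -2, 3, 10]
  [3, 2, 11, 10, -1, -2, 7]
  [14, 15, 17, 19, 12, 11, 14]
  [11, 10, 22, 18, 11, 10, 15]
  [6, 5, 14, 17, 4, -1, 10]
C^⊗4:
  [14, 15, 31, 26, 12, 11, 17]
  [7, 6, 21, 18, 5, 2, 11]
  [14, 13, 32, 27, 6, 11, 18]
  [5, 6, 19, 16, 3, 2, 9]
  [18, 19, 25, 23, 16, 15, 18]
  [17, 18, 30, 25, 15, 14, 17]
  [12, 11, 22, 19, 8, 7, 16]
C^⊗5:
  [21, 20, 39, 34, 16, 18, 25]
  [13, 12, 29, 24, 9, 8, 17]
  [22, 21, 40, 35, 14, 19, 26]
  [11, 10, 27, 22, 7, 6, 15]
  [22, 23, 33, 28, 20, 19, 22]
  [21, 22, 38, 33, 19, 18, 24]
  [14, 15, 30, 25, 12, 11, 18]
Key observation: the optimum is the walk 4->7->4->7->4->7, with weight (-1) + 9 + (-1) + 9 + (-1) = 15.
Optimal value attained by: walk 4->7->4->7->4->7.
Answer: (C^⊗5)[4][7] = 15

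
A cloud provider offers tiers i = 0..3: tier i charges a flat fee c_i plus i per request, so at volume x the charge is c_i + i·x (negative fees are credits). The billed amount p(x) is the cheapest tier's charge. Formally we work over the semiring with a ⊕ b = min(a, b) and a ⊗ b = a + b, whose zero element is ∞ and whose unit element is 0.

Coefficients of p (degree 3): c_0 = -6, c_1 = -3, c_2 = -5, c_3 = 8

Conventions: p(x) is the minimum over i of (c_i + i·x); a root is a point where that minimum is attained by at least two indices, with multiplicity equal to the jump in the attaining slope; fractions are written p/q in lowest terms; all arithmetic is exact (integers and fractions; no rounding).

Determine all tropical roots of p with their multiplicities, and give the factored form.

hull edge (i=0, c=-6) to (i=2, c=-5): slope 1/2, span 2
hull edge (i=2, c=-5) to (i=3, c=8): slope 13, span 1
Factored form: p(x) = 8 ⊗ (x ⊕ (-13)) ⊗ (x ⊕ (-1/2)) ⊗ (x ⊕ (-1/2))
Answer: roots = -13 (mult 1), -1/2 (mult 2)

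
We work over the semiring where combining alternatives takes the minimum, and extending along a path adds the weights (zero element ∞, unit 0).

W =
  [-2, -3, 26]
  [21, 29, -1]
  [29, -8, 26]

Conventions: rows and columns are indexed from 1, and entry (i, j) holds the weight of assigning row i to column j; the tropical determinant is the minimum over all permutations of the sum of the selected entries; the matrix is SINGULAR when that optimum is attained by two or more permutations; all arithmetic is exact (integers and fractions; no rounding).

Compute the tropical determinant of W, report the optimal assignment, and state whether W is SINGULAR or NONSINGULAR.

σ = (1, 2, 3): (-2) + 29 + 26 = 53
σ = (1, 3, 2): (-2) + (-1) + (-8) = -11
σ = (2, 1, 3): (-3) + 21 + 26 = 44
σ = (2, 3, 1): (-3) + (-1) + 29 = 25
σ = (3, 1, 2): 26 + 21 + (-8) = 39
σ = (3, 2, 1): 26 + 29 + 29 = 84
Optimal value attained by: σ = (1, 3, 2).
Answer: det⊕(W) = -11; verdict: NONSINGULAR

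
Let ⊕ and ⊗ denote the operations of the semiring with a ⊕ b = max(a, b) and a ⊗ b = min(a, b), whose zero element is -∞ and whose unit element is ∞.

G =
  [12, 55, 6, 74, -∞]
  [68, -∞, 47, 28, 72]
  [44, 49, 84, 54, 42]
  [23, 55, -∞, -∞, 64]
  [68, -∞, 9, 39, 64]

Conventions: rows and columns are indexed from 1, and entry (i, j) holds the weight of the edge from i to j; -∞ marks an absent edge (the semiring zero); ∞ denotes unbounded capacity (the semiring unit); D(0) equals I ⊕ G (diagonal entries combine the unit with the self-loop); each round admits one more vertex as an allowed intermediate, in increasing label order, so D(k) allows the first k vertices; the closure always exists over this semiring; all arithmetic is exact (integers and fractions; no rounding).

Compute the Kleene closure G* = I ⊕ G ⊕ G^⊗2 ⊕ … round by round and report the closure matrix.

D(0):
  [∞, 55, 6, 74, -∞]
  [68, ∞, 47, 28, 72]
  [44, 49, ∞, 54, 42]
  [23, 55, -∞, ∞, 64]
  [68, -∞, 9, 39, ∞]
D(1):
  [∞, 55, 6, 74, -∞]
  [68, ∞, 47, 68, 72]
  [44, 49, ∞, 54, 42]
  [23, 55, 6, ∞, 64]
  [68, 55, 9, 68, ∞]
D(2):
  [∞, 55, 47, 74, 55]
  [68, ∞, 47, 68, 72]
  [49, 49, ∞, 54, 49]
  [55, 55, 47, ∞, 64]
  [68, 55, 47, 68, ∞]
D(3):
  [∞, 55, 47, 74, 55]
  [68, ∞, 47, 68, 72]
  [49, 49, ∞, 54, 49]
  [55, 55, 47, ∞, 64]
  [68, 55, 47, 68, ∞]
D(4):
  [∞, 55, 47, 74, 64]
  [68, ∞, 47, 68, 72]
  [54, 54, ∞, 54, 54]
  [55, 55, 47, ∞, 64]
  [68, 55, 47, 68, ∞]
D(5):
  [∞, 55, 47, 74, 64]
  [68, ∞, 47, 68, 72]
  [54, 54, ∞, 54, 54]
  [64, 55, 47, ∞, 64]
  [68, 55, 47, 68, ∞]
Answer: G* = [[∞, 55, 47, 74, 64], [68, ∞, 47, 68, 72], [54, 54, ∞, 54, 54], [64, 55, 47, ∞, 64], [68, 55, 47, 68, ∞]]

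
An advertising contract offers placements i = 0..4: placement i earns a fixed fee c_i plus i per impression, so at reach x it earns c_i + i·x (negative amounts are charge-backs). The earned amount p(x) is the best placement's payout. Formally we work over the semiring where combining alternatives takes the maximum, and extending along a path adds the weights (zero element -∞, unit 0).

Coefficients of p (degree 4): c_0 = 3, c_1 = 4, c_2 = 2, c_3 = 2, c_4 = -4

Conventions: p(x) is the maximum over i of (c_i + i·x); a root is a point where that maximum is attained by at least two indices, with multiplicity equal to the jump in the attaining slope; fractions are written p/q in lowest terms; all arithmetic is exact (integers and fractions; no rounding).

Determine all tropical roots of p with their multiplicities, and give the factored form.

hull edge (i=0, c=3) to (i=1, c=4): slope 1, span 1
hull edge (i=1, c=4) to (i=3, c=2): slope -1, span 2
hull edge (i=3, c=2) to (i=4, c=-4): slope -6, span 1
Factored form: p(x) = -4 ⊗ (x ⊕ (-1)) ⊗ (x ⊕ 1) ⊗ (x ⊕ 1) ⊗ (x ⊕ 6)
Answer: roots = -1 (mult 1), 1 (mult 2), 6 (mult 1)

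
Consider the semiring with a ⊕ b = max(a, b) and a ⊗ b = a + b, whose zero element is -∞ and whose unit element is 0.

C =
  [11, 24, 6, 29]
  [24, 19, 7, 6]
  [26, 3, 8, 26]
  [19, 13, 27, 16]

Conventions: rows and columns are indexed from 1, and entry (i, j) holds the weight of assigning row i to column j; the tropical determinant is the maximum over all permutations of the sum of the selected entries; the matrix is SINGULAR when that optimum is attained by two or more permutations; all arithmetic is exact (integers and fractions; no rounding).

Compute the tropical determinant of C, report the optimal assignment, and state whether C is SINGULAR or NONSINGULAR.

σ = (1, 2, 3, 4): 11 + 19 + 8 + 16 = 54
σ = (1, 2, 4, 3): 11 + 19 + 26 + 27 = 83
σ = (1, 3, 2, 4): 11 + 7 + 3 + 16 = 37
σ = (1, 3, 4, 2): 11 + 7 + 26 + 13 = 57
σ = (1, 4, 2, 3): 11 + 6 + 3 + 27 = 47
σ = (1, 4, 3, 2): 11 + 6 + 8 + 13 = 38
σ = (2, 1, 3, 4): 24 + 24 + 8 + 16 = 72
σ = (2, 1, 4, 3): 24 + 24 + 26 + 27 = 101
σ = (2, 3, 1, 4): 24 + 7 + 26 + 16 = 73
σ = (2, 3, 4, 1): 24 + 7 + 26 + 19 = 76
σ = (2, 4, 1, 3): 24 + 6 + 26 + 27 = 83
σ = (2, 4, 3, 1): 24 + 6 + 8 + 19 = 57
σ = (3, 1, 2, 4): 6 + 24 + 3 + 16 = 49
σ = (3, 1, 4, 2): 6 + 24 + 26 + 13 = 69
σ = (3, 2, 1, 4): 6 + 19 + 26 + 16 = 67
σ = (3, 2, 4, 1): 6 + 19 + 26 + 19 = 70
σ = (3, 4, 1, 2): 6 + 6 + 26 + 13 = 51
σ = (3, 4, 2, 1): 6 + 6 + 3 + 19 = 34
σ = (4, 1, 2, 3): 29 + 24 + 3 + 27 = 83
σ = (4, 1, 3, 2): 29 + 24 + 8 + 13 = 74
σ = (4, 2, 1, 3): 29 + 19 + 26 + 27 = 101
σ = (4, 2, 3, 1): 29 + 19 + 8 + 19 = 75
σ = (4, 3, 1, 2): 29 + 7 + 26 + 13 = 75
σ = (4, 3, 2, 1): 29 + 7 + 3 + 19 = 58
Optimal value attained by: σ = (2, 1, 4, 3).
Answer: det⊕(C) = 101; verdict: SINGULAR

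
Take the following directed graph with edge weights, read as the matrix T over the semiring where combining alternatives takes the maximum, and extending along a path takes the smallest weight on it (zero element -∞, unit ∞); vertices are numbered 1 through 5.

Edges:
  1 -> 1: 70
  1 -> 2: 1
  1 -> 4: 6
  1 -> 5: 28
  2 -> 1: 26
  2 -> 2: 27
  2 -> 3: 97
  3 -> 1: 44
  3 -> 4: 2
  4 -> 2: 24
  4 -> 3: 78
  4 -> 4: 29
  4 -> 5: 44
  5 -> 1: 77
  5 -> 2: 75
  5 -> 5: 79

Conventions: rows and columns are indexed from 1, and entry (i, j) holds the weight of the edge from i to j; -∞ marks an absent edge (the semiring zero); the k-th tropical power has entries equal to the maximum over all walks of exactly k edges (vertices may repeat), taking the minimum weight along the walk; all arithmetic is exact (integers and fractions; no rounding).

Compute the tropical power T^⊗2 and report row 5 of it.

T^⊗2:
  [70, 28, 6, 6, 28]
  [44, 27, 27, 6, 26]
  [44, 2, 2, 6, 28]
  [44, 44, 29, 29, 44]
  [77, 75, 75, 6, 79]
Answer: row 5 of T^⊗2 = [77, 75, 75, 6, 79]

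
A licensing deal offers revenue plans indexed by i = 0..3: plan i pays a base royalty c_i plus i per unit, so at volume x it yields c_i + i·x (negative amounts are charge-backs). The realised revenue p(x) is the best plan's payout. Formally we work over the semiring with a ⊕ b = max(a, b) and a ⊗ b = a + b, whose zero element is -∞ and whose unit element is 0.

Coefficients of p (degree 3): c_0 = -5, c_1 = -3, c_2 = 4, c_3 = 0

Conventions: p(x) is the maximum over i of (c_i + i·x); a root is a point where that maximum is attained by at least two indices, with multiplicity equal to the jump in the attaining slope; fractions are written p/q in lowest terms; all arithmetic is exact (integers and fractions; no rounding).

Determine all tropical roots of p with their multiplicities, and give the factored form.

hull edge (i=0, c=-5) to (i=2, c=4): slope 9/2, span 2
hull edge (i=2, c=4) to (i=3, c=0): slope -4, span 1
Factored form: p(x) = 0 ⊗ (x ⊕ (-9/2)) ⊗ (x ⊕ (-9/2)) ⊗ (x ⊕ 4)
Answer: roots = -9/2 (mult 2), 4 (mult 1)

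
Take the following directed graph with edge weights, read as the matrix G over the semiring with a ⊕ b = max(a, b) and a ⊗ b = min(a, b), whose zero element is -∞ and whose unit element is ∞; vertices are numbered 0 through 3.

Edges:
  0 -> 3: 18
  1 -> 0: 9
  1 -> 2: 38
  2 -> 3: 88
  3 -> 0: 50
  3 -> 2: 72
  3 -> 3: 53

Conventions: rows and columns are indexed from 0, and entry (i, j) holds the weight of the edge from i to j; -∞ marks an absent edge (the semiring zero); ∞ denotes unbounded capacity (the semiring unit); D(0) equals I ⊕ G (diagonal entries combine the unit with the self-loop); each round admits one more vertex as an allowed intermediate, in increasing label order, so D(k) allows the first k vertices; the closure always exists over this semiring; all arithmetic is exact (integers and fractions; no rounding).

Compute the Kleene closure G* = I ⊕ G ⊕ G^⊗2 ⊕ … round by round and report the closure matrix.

D(0):
  [∞, -∞, -∞, 18]
  [9, ∞, 38, -∞]
  [-∞, -∞, ∞, 88]
  [50, -∞, 72, ∞]
D(1):
  [∞, -∞, -∞, 18]
  [9, ∞, 38, 9]
  [-∞, -∞, ∞, 88]
  [50, -∞, 72, ∞]
D(2):
  [∞, -∞, -∞, 18]
  [9, ∞, 38, 9]
  [-∞, -∞, ∞, 88]
  [50, -∞, 72, ∞]
D(3):
  [∞, -∞, -∞, 18]
  [9, ∞, 38, 38]
  [-∞, -∞, ∞, 88]
  [50, -∞, 72, ∞]
D(4):
  [∞, -∞, 18, 18]
  [38, ∞, 38, 38]
  [50, -∞, ∞, 88]
  [50, -∞, 72, ∞]
Answer: G* = [[∞, -∞, 18, 18], [38, ∞, 38, 38], [50, -∞, ∞, 88], [50, -∞, 72, ∞]]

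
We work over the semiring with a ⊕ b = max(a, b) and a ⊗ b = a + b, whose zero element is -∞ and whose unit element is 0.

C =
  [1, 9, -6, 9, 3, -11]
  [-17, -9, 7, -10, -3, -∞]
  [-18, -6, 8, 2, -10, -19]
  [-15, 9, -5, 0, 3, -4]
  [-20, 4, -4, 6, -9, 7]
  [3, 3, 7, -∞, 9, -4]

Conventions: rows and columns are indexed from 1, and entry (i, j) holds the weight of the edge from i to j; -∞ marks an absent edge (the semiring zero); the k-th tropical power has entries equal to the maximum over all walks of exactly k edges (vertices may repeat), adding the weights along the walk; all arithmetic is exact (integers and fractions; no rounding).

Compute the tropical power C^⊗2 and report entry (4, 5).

C^⊗2:
  [2, 18, 16, 10, 12, 10]
  [-11, 1, 15, 9, -3, 4]
  [-10, 11, 16, 10, 5, -2]
  [-1, 9, 16, 9, 6, 10]
  [10, 15, 14, 6, 16, 3]
  [4, 13, 15, 15, 6, 16]
Key observation: the optimum is the walk 4->2->5, with weight 9 + (-3) = 6.
Optimal value attained by: walk 4->2->5.
Answer: (C^⊗2)[4][5] = 6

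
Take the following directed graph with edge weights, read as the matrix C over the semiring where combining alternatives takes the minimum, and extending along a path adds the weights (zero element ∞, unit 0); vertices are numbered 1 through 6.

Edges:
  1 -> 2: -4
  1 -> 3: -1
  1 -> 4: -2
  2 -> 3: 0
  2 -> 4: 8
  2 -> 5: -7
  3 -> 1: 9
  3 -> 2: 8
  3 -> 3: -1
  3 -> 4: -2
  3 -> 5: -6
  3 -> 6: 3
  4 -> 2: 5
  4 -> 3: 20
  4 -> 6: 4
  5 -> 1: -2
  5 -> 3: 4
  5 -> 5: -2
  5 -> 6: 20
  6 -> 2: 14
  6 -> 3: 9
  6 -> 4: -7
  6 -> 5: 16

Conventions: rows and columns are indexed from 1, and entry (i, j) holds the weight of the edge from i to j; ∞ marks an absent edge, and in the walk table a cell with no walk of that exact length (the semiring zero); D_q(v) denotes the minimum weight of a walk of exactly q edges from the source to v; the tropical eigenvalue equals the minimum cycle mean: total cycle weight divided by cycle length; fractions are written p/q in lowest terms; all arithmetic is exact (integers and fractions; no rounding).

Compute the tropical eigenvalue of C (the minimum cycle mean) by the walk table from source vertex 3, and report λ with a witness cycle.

q=0: [∞, ∞, 0, ∞, ∞, ∞]
q=1: [9, 8, -1, -2, -6, 3]
q=2: [-8, 3, -2, -4, -8, 2]
q=3: [-10, -12, -9, -10, -10, 0]
q=4: [-12, -14, -12, -12, -19, -6]
q=5: [-21, -16, -15, -14, -21, -9]
q=6: [-23, -25, -22, -23, -23, -12]
Optimal cycle mean attained by: cycle 1->2->5->1, total (-4) + (-7) + (-2), length 3.
Answer: λ = -13/3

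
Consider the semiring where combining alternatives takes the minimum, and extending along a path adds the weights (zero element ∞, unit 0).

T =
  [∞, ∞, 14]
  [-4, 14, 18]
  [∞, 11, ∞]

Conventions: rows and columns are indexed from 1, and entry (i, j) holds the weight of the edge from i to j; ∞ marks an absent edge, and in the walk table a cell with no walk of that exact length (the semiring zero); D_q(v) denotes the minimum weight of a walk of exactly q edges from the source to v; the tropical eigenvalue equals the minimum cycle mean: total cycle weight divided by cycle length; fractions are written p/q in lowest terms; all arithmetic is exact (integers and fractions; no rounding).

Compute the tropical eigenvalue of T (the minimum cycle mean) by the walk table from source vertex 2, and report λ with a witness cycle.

q=0: [∞, 0, ∞]
q=1: [-4, 14, 18]
q=2: [10, 28, 10]
q=3: [24, 21, 24]
Optimal cycle mean attained by: cycle 1->3->2->1, total 14 + 11 + (-4), length 3.
Answer: λ = 7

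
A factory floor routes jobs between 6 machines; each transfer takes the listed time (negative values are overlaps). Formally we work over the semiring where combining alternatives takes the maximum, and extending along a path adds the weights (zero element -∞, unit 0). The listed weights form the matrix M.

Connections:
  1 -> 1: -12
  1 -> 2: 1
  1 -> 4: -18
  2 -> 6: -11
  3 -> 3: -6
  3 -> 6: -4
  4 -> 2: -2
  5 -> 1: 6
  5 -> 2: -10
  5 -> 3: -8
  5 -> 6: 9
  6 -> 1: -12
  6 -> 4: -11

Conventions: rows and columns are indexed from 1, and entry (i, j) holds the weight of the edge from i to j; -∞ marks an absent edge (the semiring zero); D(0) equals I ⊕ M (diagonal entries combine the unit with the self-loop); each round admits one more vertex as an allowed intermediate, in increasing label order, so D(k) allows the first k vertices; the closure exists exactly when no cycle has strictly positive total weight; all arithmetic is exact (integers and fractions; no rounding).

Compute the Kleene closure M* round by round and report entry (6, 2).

D(0):
  [0, 1, -∞, -18, -∞, -∞]
  [-∞, 0, -∞, -∞, -∞, -11]
  [-∞, -∞, 0, -∞, -∞, -4]
  [-∞, -2, -∞, 0, -∞, -∞]
  [6, -10, -8, -∞, 0, 9]
  [-12, -∞, -∞, -11, -∞, 0]
D(1):
  [0, 1, -∞, -18, -∞, -∞]
  [-∞, 0, -∞, -∞, -∞, -11]
  [-∞, -∞, 0, -∞, -∞, -4]
  [-∞, -2, -∞, 0, -∞, -∞]
  [6, 7, -8, -12, 0, 9]
  [-12, -11, -∞, -11, -∞, 0]
D(2):
  [0, 1, -∞, -18, -∞, -10]
  [-∞, 0, -∞, -∞, -∞, -11]
  [-∞, -∞, 0, -∞, -∞, -4]
  [-∞, -2, -∞, 0, -∞, -13]
  [6, 7, -8, -12, 0, 9]
  [-12, -11, -∞, -11, -∞, 0]
D(3):
  [0, 1, -∞, -18, -∞, -10]
  [-∞, 0, -∞, -∞, -∞, -11]
  [-∞, -∞, 0, -∞, -∞, -4]
  [-∞, -2, -∞, 0, -∞, -13]
  [6, 7, -8, -12, 0, 9]
  [-12, -11, -∞, -11, -∞, 0]
D(4):
  [0, 1, -∞, -18, -∞, -10]
  [-∞, 0, -∞, -∞, -∞, -11]
  [-∞, -∞, 0, -∞, -∞, -4]
  [-∞, -2, -∞, 0, -∞, -13]
  [6, 7, -8, -12, 0, 9]
  [-12, -11, -∞, -11, -∞, 0]
D(5):
  [0, 1, -∞, -18, -∞, -10]
  [-∞, 0, -∞, -∞, -∞, -11]
  [-∞, -∞, 0, -∞, -∞, -4]
  [-∞, -2, -∞, 0, -∞, -13]
  [6, 7, -8, -12, 0, 9]
  [-12, -11, -∞, -11, -∞, 0]
D(6):
  [0, 1, -∞, -18, -∞, -10]
  [-23, 0, -∞, -22, -∞, -11]
  [-16, -15, 0, -15, -∞, -4]
  [-25, -2, -∞, 0, -∞, -13]
  [6, 7, -8, -2, 0, 9]
  [-12, -11, -∞, -11, -∞, 0]
Answer: M*[6][2] = -11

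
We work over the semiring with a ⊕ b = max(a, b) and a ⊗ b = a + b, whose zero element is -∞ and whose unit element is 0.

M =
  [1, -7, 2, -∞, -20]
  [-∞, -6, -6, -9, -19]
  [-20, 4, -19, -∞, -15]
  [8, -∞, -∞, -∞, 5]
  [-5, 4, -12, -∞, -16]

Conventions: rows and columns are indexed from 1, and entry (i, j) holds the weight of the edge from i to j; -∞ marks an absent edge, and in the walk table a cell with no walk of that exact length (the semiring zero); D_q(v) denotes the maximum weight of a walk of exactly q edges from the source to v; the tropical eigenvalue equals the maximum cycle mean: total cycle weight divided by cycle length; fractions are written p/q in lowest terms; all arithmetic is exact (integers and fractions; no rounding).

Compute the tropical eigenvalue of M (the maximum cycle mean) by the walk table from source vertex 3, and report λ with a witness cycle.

q=0: [-∞, -∞, 0, -∞, -∞]
q=1: [-20, 4, -19, -∞, -15]
q=2: [-19, -2, -2, -5, -15]
q=3: [3, 2, -8, -11, 0]
q=4: [4, 4, 5, -7, -6]
q=5: [5, 9, 6, -5, -2]
Optimal cycle mean attained by: cycle 1->3->2->4->1, total 2 + 4 + (-9) + 8, length 4.
Answer: λ = 5/4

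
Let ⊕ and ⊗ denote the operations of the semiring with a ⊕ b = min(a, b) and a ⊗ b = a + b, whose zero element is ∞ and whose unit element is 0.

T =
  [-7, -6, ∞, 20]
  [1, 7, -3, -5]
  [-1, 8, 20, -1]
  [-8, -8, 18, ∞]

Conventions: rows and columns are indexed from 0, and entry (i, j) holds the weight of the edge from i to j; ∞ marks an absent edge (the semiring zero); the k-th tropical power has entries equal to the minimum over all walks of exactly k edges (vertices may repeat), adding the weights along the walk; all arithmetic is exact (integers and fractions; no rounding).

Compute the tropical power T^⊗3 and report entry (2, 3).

T^⊗2:
  [-14, -13, -9, -11]
  [-13, -13, 4, -4]
  [-9, -9, 5, 3]
  [-15, -14, -11, -13]
T^⊗3:
  [-21, -20, -16, -18]
  [-20, -19, -16, -18]
  [-16, -15, -12, -14]
  [-22, -21, -17, -19]
Key observation: the optimum is the walk 2->3->1->3, with weight (-1) + (-8) + (-5) = -14.
Optimal value attained by: walk 2->3->1->3.
Answer: (T^⊗3)[2][3] = -14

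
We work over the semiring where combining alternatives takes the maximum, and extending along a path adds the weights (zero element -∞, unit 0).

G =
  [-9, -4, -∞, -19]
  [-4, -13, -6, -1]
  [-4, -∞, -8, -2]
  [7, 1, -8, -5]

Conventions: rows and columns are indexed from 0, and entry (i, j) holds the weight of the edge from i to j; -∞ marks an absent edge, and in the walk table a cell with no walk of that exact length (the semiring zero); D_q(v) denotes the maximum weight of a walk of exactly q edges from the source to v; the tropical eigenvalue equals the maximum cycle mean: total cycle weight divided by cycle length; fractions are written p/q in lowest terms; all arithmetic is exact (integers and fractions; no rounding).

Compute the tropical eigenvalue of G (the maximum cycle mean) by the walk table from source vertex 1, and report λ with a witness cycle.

q=0: [-∞, 0, -∞, -∞]
q=1: [-4, -13, -6, -1]
q=2: [6, 0, -9, -6]
q=3: [1, 2, -6, -1]
q=4: [6, 0, -4, 1]
Optimal cycle mean attained by: cycle 0->1->3->0, total (-4) + (-1) + 7, length 3.
Answer: λ = 2/3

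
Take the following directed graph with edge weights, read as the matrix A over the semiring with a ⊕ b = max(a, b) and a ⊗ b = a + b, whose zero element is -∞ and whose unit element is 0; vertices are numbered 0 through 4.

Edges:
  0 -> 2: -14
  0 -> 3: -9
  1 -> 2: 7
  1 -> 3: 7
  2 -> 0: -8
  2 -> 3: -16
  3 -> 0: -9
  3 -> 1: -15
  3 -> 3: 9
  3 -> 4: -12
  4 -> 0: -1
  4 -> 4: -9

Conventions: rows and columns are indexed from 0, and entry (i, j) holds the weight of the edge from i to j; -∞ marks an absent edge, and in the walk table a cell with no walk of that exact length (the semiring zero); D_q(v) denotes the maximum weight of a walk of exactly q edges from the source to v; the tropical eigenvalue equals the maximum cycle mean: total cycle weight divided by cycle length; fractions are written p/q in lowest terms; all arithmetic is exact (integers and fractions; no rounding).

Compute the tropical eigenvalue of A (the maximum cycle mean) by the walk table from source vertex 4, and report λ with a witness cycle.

q=0: [-∞, -∞, -∞, -∞, 0]
q=1: [-1, -∞, -∞, -∞, -9]
q=2: [-10, -∞, -15, -10, -18]
q=3: [-19, -25, -24, -1, -22]
q=4: [-10, -16, -18, 8, -13]
q=5: [-1, -7, -9, 17, -4]
Optimal cycle mean attained by: cycle 3->3, total 9, length 1.
Answer: λ = 9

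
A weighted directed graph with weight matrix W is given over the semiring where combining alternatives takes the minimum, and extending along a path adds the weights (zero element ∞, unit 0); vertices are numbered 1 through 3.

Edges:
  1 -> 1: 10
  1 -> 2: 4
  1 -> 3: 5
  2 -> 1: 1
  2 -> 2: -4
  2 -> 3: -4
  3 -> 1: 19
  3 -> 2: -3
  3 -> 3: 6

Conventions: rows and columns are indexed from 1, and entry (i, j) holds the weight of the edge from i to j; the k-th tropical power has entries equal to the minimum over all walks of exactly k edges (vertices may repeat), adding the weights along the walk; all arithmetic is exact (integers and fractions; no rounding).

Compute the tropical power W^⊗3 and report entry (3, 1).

W^⊗2:
  [5, 0, 0]
  [-3, -8, -8]
  [-2, -7, -7]
W^⊗3:
  [1, -4, -4]
  [-7, -12, -12]
  [-6, -11, -11]
Key observation: the optimum is the walk 3->2->2->1, with weight (-3) + (-4) + 1 = -6.
Optimal value attained by: walk 3->2->2->1.
Answer: (W^⊗3)[3][1] = -6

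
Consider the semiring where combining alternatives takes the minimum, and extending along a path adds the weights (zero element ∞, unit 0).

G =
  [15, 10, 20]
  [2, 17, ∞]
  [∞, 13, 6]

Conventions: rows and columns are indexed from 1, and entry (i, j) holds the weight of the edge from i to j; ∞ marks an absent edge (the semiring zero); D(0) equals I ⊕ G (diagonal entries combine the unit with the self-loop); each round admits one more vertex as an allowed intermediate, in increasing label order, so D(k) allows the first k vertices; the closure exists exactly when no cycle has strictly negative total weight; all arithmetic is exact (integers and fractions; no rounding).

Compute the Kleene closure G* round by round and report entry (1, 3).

D(0):
  [0, 10, 20]
  [2, 0, ∞]
  [∞, 13, 0]
D(1):
  [0, 10, 20]
  [2, 0, 22]
  [∞, 13, 0]
D(2):
  [0, 10, 20]
  [2, 0, 22]
  [15, 13, 0]
D(3):
  [0, 10, 20]
  [2, 0, 22]
  [15, 13, 0]
Answer: G*[1][3] = 20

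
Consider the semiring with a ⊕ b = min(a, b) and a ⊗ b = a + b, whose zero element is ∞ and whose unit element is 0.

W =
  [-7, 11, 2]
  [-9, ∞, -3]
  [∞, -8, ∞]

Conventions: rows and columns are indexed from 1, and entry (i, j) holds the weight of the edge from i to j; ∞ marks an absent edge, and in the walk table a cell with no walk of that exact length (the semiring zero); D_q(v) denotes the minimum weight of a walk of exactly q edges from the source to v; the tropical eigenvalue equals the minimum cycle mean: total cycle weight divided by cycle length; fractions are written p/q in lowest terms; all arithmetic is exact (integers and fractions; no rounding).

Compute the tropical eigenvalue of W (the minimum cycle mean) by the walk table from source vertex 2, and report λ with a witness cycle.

q=0: [∞, 0, ∞]
q=1: [-9, ∞, -3]
q=2: [-16, -11, -7]
q=3: [-23, -15, -14]
Optimal cycle mean attained by: cycle 1->1, total (-7), length 1.
Answer: λ = -7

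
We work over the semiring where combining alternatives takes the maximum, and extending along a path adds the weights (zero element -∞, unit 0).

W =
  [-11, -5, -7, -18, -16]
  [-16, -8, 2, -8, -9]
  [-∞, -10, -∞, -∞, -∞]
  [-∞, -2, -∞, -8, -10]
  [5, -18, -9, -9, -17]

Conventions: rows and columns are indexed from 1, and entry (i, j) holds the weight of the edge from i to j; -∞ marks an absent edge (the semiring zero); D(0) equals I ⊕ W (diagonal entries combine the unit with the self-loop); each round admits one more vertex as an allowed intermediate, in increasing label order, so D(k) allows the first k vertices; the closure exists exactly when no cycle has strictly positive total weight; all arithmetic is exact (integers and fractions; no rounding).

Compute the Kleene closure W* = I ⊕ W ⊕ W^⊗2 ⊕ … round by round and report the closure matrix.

D(0):
  [0, -5, -7, -18, -16]
  [-16, 0, 2, -8, -9]
  [-∞, -10, 0, -∞, -∞]
  [-∞, -2, -∞, 0, -10]
  [5, -18, -9, -9, 0]
D(1):
  [0, -5, -7, -18, -16]
  [-16, 0, 2, -8, -9]
  [-∞, -10, 0, -∞, -∞]
  [-∞, -2, -∞, 0, -10]
  [5, 0, -2, -9, 0]
D(2):
  [0, -5, -3, -13, -14]
  [-16, 0, 2, -8, -9]
  [-26, -10, 0, -18, -19]
  [-18, -2, 0, 0, -10]
  [5, 0, 2, -8, 0]
D(3):
  [0, -5, -3, -13, -14]
  [-16, 0, 2, -8, -9]
  [-26, -10, 0, -18, -19]
  [-18, -2, 0, 0, -10]
  [5, 0, 2, -8, 0]
D(4):
  [0, -5, -3, -13, -14]
  [-16, 0, 2, -8, -9]
  [-26, -10, 0, -18, -19]
  [-18, -2, 0, 0, -10]
  [5, 0, 2, -8, 0]
D(5):
  [0, -5, -3, -13, -14]
  [-4, 0, 2, -8, -9]
  [-14, -10, 0, -18, -19]
  [-5, -2, 0, 0, -10]
  [5, 0, 2, -8, 0]
Answer: W* = [[0, -5, -3, -13, -14], [-4, 0, 2, -8, -9], [-14, -10, 0, -18, -19], [-5, -2, 0, 0, -10], [5, 0, 2, -8, 0]]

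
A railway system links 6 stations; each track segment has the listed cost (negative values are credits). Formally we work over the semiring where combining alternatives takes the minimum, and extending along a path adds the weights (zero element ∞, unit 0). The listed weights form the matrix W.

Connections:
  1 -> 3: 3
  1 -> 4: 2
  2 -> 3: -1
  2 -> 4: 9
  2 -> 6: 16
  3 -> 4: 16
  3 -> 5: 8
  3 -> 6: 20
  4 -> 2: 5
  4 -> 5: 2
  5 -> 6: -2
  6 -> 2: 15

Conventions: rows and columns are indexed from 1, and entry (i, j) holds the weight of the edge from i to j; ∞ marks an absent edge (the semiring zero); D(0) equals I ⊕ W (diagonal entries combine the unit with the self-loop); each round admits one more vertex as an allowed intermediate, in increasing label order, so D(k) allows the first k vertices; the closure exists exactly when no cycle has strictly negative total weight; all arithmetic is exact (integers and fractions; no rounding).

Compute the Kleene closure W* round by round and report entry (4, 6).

D(0):
  [0, ∞, 3, 2, ∞, ∞]
  [∞, 0, -1, 9, ∞, 16]
  [∞, ∞, 0, 16, 8, 20]
  [∞, 5, ∞, 0, 2, ∞]
  [∞, ∞, ∞, ∞, 0, -2]
  [∞, 15, ∞, ∞, ∞, 0]
D(1):
  [0, ∞, 3, 2, ∞, ∞]
  [∞, 0, -1, 9, ∞, 16]
  [∞, ∞, 0, 16, 8, 20]
  [∞, 5, ∞, 0, 2, ∞]
  [∞, ∞, ∞, ∞, 0, -2]
  [∞, 15, ∞, ∞, ∞, 0]
D(2):
  [0, ∞, 3, 2, ∞, ∞]
  [∞, 0, -1, 9, ∞, 16]
  [∞, ∞, 0, 16, 8, 20]
  [∞, 5, 4, 0, 2, 21]
  [∞, ∞, ∞, ∞, 0, -2]
  [∞, 15, 14, 24, ∞, 0]
D(3):
  [0, ∞, 3, 2, 11, 23]
  [∞, 0, -1, 9, 7, 16]
  [∞, ∞, 0, 16, 8, 20]
  [∞, 5, 4, 0, 2, 21]
  [∞, ∞, ∞, ∞, 0, -2]
  [∞, 15, 14, 24, 22, 0]
D(4):
  [0, 7, 3, 2, 4, 23]
  [∞, 0, -1, 9, 7, 16]
  [∞, 21, 0, 16, 8, 20]
  [∞, 5, 4, 0, 2, 21]
  [∞, ∞, ∞, ∞, 0, -2]
  [∞, 15, 14, 24, 22, 0]
D(5):
  [0, 7, 3, 2, 4, 2]
  [∞, 0, -1, 9, 7, 5]
  [∞, 21, 0, 16, 8, 6]
  [∞, 5, 4, 0, 2, 0]
  [∞, ∞, ∞, ∞, 0, -2]
  [∞, 15, 14, 24, 22, 0]
D(6):
  [0, 7, 3, 2, 4, 2]
  [∞, 0, -1, 9, 7, 5]
  [∞, 21, 0, 16, 8, 6]
  [∞, 5, 4, 0, 2, 0]
  [∞, 13, 12, 22, 0, -2]
  [∞, 15, 14, 24, 22, 0]
Answer: W*[4][6] = 0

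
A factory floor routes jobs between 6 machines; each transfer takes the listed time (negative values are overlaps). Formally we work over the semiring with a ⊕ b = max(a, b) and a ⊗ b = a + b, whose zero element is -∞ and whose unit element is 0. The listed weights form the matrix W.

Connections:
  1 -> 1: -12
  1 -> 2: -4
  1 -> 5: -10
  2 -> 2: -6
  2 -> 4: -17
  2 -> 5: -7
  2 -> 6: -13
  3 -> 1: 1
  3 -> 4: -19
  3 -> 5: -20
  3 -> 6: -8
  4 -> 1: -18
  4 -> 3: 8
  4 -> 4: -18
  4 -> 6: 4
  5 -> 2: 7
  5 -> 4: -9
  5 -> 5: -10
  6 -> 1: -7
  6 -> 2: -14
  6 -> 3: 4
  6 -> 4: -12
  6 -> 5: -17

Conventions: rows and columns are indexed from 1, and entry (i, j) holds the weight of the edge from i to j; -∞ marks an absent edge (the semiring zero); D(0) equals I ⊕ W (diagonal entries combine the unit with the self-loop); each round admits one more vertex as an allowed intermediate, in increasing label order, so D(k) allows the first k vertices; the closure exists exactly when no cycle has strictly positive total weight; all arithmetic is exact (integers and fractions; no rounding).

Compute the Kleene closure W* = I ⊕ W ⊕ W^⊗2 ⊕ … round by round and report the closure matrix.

D(0):
  [0, -4, -∞, -∞, -10, -∞]
  [-∞, 0, -∞, -17, -7, -13]
  [1, -∞, 0, -19, -20, -8]
  [-18, -∞, 8, 0, -∞, 4]
  [-∞, 7, -∞, -9, 0, -∞]
  [-7, -14, 4, -12, -17, 0]
D(1):
  [0, -4, -∞, -∞, -10, -∞]
  [-∞, 0, -∞, -17, -7, -13]
  [1, -3, 0, -19, -9, -8]
  [-18, -22, 8, 0, -28, 4]
  [-∞, 7, -∞, -9, 0, -∞]
  [-7, -11, 4, -12, -17, 0]
D(2):
  [0, -4, -∞, -21, -10, -17]
  [-∞, 0, -∞, -17, -7, -13]
  [1, -3, 0, -19, -9, -8]
  [-18, -22, 8, 0, -28, 4]
  [-∞, 7, -∞, -9, 0, -6]
  [-7, -11, 4, -12, -17, 0]
D(3):
  [0, -4, -∞, -21, -10, -17]
  [-∞, 0, -∞, -17, -7, -13]
  [1, -3, 0, -19, -9, -8]
  [9, 5, 8, 0, -1, 4]
  [-∞, 7, -∞, -9, 0, -6]
  [5, 1, 4, -12, -5, 0]
D(4):
  [0, -4, -13, -21, -10, -17]
  [-8, 0, -9, -17, -7, -13]
  [1, -3, 0, -19, -9, -8]
  [9, 5, 8, 0, -1, 4]
  [0, 7, -1, -9, 0, -5]
  [5, 1, 4, -12, -5, 0]
D(5):
  [0, -3, -11, -19, -10, -15]
  [-7, 0, -8, -16, -7, -12]
  [1, -2, 0, -18, -9, -8]
  [9, 6, 8, 0, -1, 4]
  [0, 7, -1, -9, 0, -5]
  [5, 2, 4, -12, -5, 0]
D(6):
  [0, -3, -11, -19, -10, -15]
  [-7, 0, -8, -16, -7, -12]
  [1, -2, 0, -18, -9, -8]
  [9, 6, 8, 0, -1, 4]
  [0, 7, -1, -9, 0, -5]
  [5, 2, 4, -12, -5, 0]
Answer: W* = [[0, -3, -11, -19, -10, -15], [-7, 0, -8, -16, -7, -12], [1, -2, 0, -18, -9, -8], [9, 6, 8, 0, -1, 4], [0, 7, -1, -9, 0, -5], [5, 2, 4, -12, -5, 0]]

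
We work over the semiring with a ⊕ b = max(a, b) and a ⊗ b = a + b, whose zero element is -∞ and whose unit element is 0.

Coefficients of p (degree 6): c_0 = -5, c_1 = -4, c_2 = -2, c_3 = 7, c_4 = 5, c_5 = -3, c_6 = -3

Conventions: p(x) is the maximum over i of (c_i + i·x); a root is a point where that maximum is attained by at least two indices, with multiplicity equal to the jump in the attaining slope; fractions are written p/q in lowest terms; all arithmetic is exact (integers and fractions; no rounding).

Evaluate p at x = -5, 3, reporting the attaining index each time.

p(-5) = max(-5+0·(-5)=-5, -4+1·(-5)=-9, -2+2·(-5)=-12, 7+3·(-5)=-8, 5+4·(-5)=-15, -3+5·(-5)=-28, -3+6·(-5)=-33) = -5 (attained by i=0)
p(3) = max(-5+0·3=-5, -4+1·3=-1, -2+2·3=4, 7+3·3=16, 5+4·3=17, -3+5·3=12, -3+6·3=15) = 17 (attained by i=4)
Answer: p(-5) = -5; p(3) = 17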